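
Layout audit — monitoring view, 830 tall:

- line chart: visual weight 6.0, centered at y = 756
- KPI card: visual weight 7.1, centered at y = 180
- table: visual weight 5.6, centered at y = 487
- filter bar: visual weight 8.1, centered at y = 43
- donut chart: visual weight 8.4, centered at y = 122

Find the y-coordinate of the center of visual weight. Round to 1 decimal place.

Σw = 6.0 + 7.1 + 5.6 + 8.1 + 8.4 = 35.2.
y: (6.0·756 + 7.1·180 + 5.6·487 + 8.1·43 + 8.4·122) / 35.2 = 9914.3 / 35.2 ≈ 281.66

y ≈ 281.7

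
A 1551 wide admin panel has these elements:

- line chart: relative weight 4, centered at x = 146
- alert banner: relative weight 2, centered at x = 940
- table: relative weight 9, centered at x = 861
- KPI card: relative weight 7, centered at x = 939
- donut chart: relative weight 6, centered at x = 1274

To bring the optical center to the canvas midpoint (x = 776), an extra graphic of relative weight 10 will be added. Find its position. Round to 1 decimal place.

x ≈ 505.8

New total weight: (4 + 2 + 9 + 7 + 6) + 10 = 38.
x: need Σw·x = 38·776 = 29488. Existing = 4·146 + 2·940 + 9·861 + 7·939 + 6·1274 = 24430. Remainder 5058 / 10 ≈ 505.80.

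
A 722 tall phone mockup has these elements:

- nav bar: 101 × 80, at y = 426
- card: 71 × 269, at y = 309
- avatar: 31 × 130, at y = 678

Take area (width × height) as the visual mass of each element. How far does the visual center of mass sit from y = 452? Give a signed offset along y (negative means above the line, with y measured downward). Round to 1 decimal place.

Areas: nav bar 101·80 = 8080, card 71·269 = 19099, avatar 31·130 = 4030. Total weight = 31209.
y-moment: 8080·426 + 19099·309 + 4030·678 = 12076011; centroid 12076011/31209 ≈ 386.94.
Offset from y = 452: 386.94 − 452 ≈ -65.06.

≈ -65.1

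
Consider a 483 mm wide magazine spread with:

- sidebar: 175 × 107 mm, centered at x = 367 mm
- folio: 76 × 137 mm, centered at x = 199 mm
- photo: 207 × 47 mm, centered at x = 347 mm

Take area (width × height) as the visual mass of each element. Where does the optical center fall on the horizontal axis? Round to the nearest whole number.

Areas: sidebar 175·107 = 18725, folio 76·137 = 10412, photo 207·47 = 9729. Total weight = 38866.
Σw·x = 18725·367 + 10412·199 + 9729·347 = 12320026, so x̄ = 12320026/38866 ≈ 316.99.

x ≈ 317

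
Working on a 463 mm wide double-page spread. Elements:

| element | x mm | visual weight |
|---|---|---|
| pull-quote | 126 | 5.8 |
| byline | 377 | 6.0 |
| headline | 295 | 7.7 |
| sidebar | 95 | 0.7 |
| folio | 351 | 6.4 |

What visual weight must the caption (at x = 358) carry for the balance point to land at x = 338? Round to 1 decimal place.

Existing Σw = 26.6 (5.8 + 6.0 + 7.7 + 0.7 + 6.4); existing moment 5.8·126 + 6.0·377 + 7.7·295 + 0.7·95 + 6.4·351 = 7577.2.
For the centroid to hit 338: (7577.2 + w·358) / (26.6 + w) = 338.
Solving: w = (338·26.6 − 7577.2) / (358 − 338) = 1413.6 / 20 ≈ 70.68.

w ≈ 70.7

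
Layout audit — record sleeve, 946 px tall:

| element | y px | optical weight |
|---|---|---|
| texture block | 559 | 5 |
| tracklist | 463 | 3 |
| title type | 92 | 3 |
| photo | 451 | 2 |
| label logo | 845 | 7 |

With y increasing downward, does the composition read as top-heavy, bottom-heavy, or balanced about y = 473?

Total weight = 5 + 3 + 3 + 2 + 7 = 20.
y: (5·559 + 3·463 + 3·92 + 2·451 + 7·845) / 20 = 11277 / 20 ≈ 563.85
563.9 vs midline 473 → bottom-heavy.

bottom-heavy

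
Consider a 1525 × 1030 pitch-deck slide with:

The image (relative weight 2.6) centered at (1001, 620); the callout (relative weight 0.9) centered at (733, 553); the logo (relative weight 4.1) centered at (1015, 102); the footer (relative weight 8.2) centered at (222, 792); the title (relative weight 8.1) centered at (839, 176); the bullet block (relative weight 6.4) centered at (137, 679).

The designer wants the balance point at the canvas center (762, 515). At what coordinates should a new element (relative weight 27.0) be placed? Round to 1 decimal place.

(990.6, 545.0)

New total weight: (2.6 + 0.9 + 4.1 + 8.2 + 8.1 + 6.4) + 27.0 = 57.3.
x: target moment 57.3×762 = 43662.6; current 2.6·1001 + 0.9·733 + 4.1·1015 + 8.2·222 + 8.1·839 + 6.4·137 = 16916.9; the new element supplies 26745.7, so x = 26745.7/27.0 ≈ 990.58.
y: target moment 57.3×515 = 29509.5; current 2.6·620 + 0.9·553 + 4.1·102 + 8.2·792 + 8.1·176 + 6.4·679 = 14793.5; the new element supplies 14716.0, so y = 14716.0/27.0 ≈ 545.04.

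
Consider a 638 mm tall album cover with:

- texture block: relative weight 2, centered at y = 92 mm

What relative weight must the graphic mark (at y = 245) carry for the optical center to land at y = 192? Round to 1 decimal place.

Known: weight 2 with moment 2·92 = 184.
Set Σw·y/Σw = 192: (184 + 245w) = 192·(2 + w).
Rearranging, w·(245 − 192) = 192·2 − 184 = 200, so w ≈ 200/53 = 3.77.

w ≈ 3.8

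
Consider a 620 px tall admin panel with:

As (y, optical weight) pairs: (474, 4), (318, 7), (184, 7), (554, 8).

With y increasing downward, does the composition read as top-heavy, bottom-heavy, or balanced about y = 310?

Σw = 4 + 7 + 7 + 8 = 26.
y-moment: 4·474 + 7·318 + 7·184 + 8·554 = 9842; centroid 9842/26 ≈ 378.54.
378.5 vs midline 310 → bottom-heavy.

bottom-heavy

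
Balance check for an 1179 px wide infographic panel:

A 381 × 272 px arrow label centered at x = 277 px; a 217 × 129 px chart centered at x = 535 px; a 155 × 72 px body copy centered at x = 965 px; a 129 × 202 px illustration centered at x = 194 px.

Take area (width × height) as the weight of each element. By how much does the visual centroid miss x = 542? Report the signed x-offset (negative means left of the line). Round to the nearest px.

≈ -190 px

Areas → weights: arrow label 381·272 = 103632, chart 217·129 = 27993, body copy 155·72 = 11160, illustration 129·202 = 26058; Σw = 168843.
Σw·x = 103632·277 + 27993·535 + 11160·965 + 26058·194 = 59506971, so x̄ = 59506971/168843 ≈ 352.44.
Offset from x = 542: 352.44 − 542 ≈ -189.56.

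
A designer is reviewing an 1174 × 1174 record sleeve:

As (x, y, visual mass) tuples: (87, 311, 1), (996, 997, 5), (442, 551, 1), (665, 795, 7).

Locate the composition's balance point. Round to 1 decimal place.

Total weight = 1 + 5 + 1 + 7 = 14.
Σw·x = 1·87 + 5·996 + 1·442 + 7·665 = 10164, so x̄ = 10164/14 ≈ 726.00.
Σw·y = 1·311 + 5·997 + 1·551 + 7·795 = 11412, so ȳ = 11412/14 ≈ 815.14.

(726.0, 815.1)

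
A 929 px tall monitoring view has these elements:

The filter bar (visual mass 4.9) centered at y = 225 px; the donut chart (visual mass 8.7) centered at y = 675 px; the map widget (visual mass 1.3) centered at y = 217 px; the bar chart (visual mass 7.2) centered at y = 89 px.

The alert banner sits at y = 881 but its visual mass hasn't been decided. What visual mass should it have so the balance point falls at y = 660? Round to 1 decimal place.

w ≈ 30.3

Known weights sum to 4.9 + 8.7 + 1.3 + 7.2 = 22.1; their moment is 4.9·225 + 8.7·675 + 1.3·217 + 7.2·89 = 7897.9.
Set Σw·y/Σw = 660: (7897.9 + 881w) = 660·(22.1 + w).
Rearranging, w·(881 − 660) = 660·22.1 − 7897.9 = 6688.1, so w ≈ 6688.1/221 = 30.26.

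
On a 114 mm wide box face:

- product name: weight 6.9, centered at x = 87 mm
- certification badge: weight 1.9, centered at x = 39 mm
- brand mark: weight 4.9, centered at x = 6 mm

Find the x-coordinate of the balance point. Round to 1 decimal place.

Weights sum to 6.9 + 1.9 + 4.9 = 13.7.
x: (6.9·87 + 1.9·39 + 4.9·6) / 13.7 = 703.8 / 13.7 ≈ 51.37

x ≈ 51.4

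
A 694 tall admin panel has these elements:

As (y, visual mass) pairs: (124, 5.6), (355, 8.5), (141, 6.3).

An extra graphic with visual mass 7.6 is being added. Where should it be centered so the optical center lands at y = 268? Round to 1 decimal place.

New total weight: (5.6 + 8.5 + 6.3) + 7.6 = 28.0.
Along y: (4600.2 + 7.6·y) / 28.0 = 268 (existing moment 5.6·124 + 8.5·355 + 6.3·141 = 4600.2) ⇒ y = (7504.0 − 4600.2) / 7.6 ≈ 382.08.

y ≈ 382.1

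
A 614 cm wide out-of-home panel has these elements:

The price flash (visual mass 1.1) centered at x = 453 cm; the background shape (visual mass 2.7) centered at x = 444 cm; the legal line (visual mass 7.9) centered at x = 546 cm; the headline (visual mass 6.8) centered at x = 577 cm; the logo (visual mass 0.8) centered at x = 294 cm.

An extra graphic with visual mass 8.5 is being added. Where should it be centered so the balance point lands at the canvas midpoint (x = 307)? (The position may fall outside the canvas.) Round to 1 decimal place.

x ≈ -192.3

With the extra graphic, Σw becomes 1.1 + 2.7 + 7.9 + 6.8 + 0.8 + 8.5 = 27.8.
x: need Σw·x = 27.8·307 = 8534.6. Existing = 1.1·453 + 2.7·444 + 7.9·546 + 6.8·577 + 0.8·294 = 10169.3. Remainder -1634.7 / 8.5 ≈ -192.32.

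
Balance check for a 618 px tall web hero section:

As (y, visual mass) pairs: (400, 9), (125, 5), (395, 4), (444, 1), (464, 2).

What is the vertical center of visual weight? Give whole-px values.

Total weight = 9 + 5 + 4 + 1 + 2 = 21.
y: (9·400 + 5·125 + 4·395 + 1·444 + 2·464) / 21 = 7177 / 21 ≈ 341.76

y ≈ 342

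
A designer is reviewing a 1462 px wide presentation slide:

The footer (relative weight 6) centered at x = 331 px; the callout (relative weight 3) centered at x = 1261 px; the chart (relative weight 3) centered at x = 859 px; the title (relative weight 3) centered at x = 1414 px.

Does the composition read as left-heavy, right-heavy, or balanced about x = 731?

Σw = 6 + 3 + 3 + 3 = 15.
Σw·x = 6·331 + 3·1261 + 3·859 + 3·1414 = 12588, so x̄ = 12588/15 ≈ 839.20.
Since 839.2 is right of 731, the composition reads right-heavy.

right-heavy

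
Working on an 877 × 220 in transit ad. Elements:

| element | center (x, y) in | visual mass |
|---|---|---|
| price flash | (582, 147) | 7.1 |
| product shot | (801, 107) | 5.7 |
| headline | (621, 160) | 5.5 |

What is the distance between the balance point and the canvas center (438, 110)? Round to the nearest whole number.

≈ 226 in

Weights sum to 7.1 + 5.7 + 5.5 = 18.3.
x: (7.1·582 + 5.7·801 + 5.5·621) / 18.3 = 12113.4 / 18.3 ≈ 661.93
y: (7.1·147 + 5.7·107 + 5.5·160) / 18.3 = 2533.6 / 18.3 ≈ 138.45
Offset from (438, 110): Δx ≈ 223.93, Δy ≈ 28.45; distance = √(Δx² + Δy²) ≈ 225.73.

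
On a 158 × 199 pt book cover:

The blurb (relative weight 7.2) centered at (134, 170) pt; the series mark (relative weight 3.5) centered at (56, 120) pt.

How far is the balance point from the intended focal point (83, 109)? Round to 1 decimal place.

Total weight = 7.2 + 3.5 = 10.7.
x: (7.2·134 + 3.5·56) / 10.7 = 1160.8 / 10.7 ≈ 108.49
y: (7.2·170 + 3.5·120) / 10.7 = 1644.0 / 10.7 ≈ 153.64
Relative to (83, 109): Δ = (25.49, 44.64); |Δ| = √(25.49² + 44.64²) ≈ 51.41.

≈ 51.4 pt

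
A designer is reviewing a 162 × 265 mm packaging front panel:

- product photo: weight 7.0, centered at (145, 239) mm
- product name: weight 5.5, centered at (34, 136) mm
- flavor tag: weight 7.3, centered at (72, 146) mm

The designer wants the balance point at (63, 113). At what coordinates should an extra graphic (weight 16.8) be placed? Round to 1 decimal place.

With the extra graphic, Σw becomes 7.0 + 5.5 + 7.3 + 16.8 = 36.6.
x: need Σw·x = 36.6·63 = 2305.8. Existing = 7.0·145 + 5.5·34 + 7.3·72 = 1727.6. Remainder 578.2 / 16.8 ≈ 34.42.
y: need Σw·y = 36.6·113 = 4135.8. Existing = 7.0·239 + 5.5·136 + 7.3·146 = 3486.8. Remainder 649.0 / 16.8 ≈ 38.63.

(34.4, 38.6)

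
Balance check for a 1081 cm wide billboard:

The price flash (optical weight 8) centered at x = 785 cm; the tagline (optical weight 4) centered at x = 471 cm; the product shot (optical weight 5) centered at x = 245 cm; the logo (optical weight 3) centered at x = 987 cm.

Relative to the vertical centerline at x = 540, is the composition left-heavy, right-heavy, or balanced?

Weights sum to 8 + 4 + 5 + 3 = 20.
Σw·x = 8·785 + 4·471 + 5·245 + 3·987 = 12350, so x̄ = 12350/20 ≈ 617.50.
617.5 vs midline 540 → right-heavy.

right-heavy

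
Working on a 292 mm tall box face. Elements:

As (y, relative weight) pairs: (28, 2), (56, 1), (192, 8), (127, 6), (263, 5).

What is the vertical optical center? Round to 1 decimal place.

y ≈ 169.3

Weights sum to 2 + 1 + 8 + 6 + 5 = 22.
Σw·y = 2·28 + 1·56 + 8·192 + 6·127 + 5·263 = 3725, so ȳ = 3725/22 ≈ 169.32.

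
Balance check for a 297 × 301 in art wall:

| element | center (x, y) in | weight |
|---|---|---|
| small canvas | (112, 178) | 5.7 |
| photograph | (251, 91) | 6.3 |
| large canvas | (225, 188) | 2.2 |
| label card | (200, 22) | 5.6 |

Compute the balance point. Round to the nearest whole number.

Total weight = 5.7 + 6.3 + 2.2 + 5.6 = 19.8.
Σw·x = 5.7·112 + 6.3·251 + 2.2·225 + 5.6·200 = 3834.7, so x̄ = 3834.7/19.8 ≈ 193.67.
Σw·y = 5.7·178 + 6.3·91 + 2.2·188 + 5.6·22 = 2124.7, so ȳ = 2124.7/19.8 ≈ 107.31.

(194, 107)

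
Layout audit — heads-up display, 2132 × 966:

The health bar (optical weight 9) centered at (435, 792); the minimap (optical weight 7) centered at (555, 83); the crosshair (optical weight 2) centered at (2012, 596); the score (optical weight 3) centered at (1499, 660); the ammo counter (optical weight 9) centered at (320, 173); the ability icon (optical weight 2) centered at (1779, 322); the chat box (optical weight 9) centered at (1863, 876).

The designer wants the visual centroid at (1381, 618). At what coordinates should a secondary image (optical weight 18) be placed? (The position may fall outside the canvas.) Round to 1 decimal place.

(2330.7, 860.9)

With the secondary image, Σw becomes 9 + 7 + 2 + 3 + 9 + 2 + 9 + 18 = 59.
x: need Σw·x = 59·1381 = 81479. Existing = 9·435 + 7·555 + 2·2012 + 3·1499 + 9·320 + 2·1779 + 9·1863 = 39526. Remainder 41953 / 18 ≈ 2330.72.
y: need Σw·y = 59·618 = 36462. Existing = 9·792 + 7·83 + 2·596 + 3·660 + 9·173 + 2·322 + 9·876 = 20966. Remainder 15496 / 18 ≈ 860.89.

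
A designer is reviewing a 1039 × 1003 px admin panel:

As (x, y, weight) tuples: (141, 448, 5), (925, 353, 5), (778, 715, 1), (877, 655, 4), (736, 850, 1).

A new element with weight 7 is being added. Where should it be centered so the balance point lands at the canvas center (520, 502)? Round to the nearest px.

New total weight: (5 + 5 + 1 + 4 + 1) + 7 = 23.
x: target moment 23×520 = 11960; current 5·141 + 5·925 + 1·778 + 4·877 + 1·736 = 10352; the new element supplies 1608, so x = 1608/7 ≈ 229.71.
y: target moment 23×502 = 11546; current 5·448 + 5·353 + 1·715 + 4·655 + 1·850 = 8190; the new element supplies 3356, so y = 3356/7 ≈ 479.43.

(230, 479)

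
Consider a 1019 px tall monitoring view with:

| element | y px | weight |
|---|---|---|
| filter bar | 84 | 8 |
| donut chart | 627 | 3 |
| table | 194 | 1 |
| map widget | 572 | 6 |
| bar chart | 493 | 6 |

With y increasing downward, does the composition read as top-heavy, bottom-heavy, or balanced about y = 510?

Weights sum to 8 + 3 + 1 + 6 + 6 = 24.
y: (8·84 + 3·627 + 1·194 + 6·572 + 6·493) / 24 = 9137 / 24 ≈ 380.71
Since 380.7 is above (smaller y than) 510, the composition reads top-heavy.

top-heavy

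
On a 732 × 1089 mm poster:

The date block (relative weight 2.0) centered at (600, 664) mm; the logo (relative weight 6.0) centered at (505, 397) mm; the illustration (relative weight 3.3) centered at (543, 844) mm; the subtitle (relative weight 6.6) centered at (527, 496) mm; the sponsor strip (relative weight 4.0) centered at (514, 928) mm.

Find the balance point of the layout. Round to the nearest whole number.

Σw = 2.0 + 6.0 + 3.3 + 6.6 + 4.0 = 21.9.
x-moment: 2.0·600 + 6.0·505 + 3.3·543 + 6.6·527 + 4.0·514 = 11556.1; centroid 11556.1/21.9 ≈ 527.68.
y-moment: 2.0·664 + 6.0·397 + 3.3·844 + 6.6·496 + 4.0·928 = 13480.8; centroid 13480.8/21.9 ≈ 615.56.

(528, 616)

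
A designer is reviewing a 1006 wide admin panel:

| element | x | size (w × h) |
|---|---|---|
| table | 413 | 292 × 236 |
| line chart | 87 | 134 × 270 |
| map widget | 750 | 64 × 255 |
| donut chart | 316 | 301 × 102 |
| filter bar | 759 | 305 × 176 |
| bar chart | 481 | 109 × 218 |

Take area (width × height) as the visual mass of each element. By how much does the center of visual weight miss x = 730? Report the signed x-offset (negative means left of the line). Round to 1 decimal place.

Areas → weights: table 292·236 = 68912, line chart 134·270 = 36180, map widget 64·255 = 16320, donut chart 301·102 = 30702, filter bar 305·176 = 53680, bar chart 109·218 = 23762; Σw = 229556.
x: (68912·413 + 36180·87 + 16320·750 + 30702·316 + 53680·759 + 23762·481) / 229556 = 105722790 / 229556 ≈ 460.55
Offset from x = 730: 460.55 − 730 ≈ -269.45.

≈ -269.4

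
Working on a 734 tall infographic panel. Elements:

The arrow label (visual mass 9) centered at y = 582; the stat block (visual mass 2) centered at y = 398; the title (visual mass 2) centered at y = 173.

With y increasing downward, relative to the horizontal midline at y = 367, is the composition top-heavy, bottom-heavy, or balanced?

bottom-heavy

Total weight = 9 + 2 + 2 = 13.
y-moment: 9·582 + 2·398 + 2·173 = 6380; centroid 6380/13 ≈ 490.77.
Since 490.8 is below (larger y than) 367, the composition reads bottom-heavy.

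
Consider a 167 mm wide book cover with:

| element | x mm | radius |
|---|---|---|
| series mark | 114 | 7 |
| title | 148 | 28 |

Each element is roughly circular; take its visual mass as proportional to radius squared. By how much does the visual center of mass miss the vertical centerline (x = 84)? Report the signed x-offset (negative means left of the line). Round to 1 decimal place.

≈ 62.0 mm

Weights ∝ r²: series mark 7² = 49, title 28² = 784; Σw = 833.
Σw·x = 49·114 + 784·148 = 121618, so x̄ = 121618/833 ≈ 146.00.
Difference: 146.00 − 84 ≈ 62.00.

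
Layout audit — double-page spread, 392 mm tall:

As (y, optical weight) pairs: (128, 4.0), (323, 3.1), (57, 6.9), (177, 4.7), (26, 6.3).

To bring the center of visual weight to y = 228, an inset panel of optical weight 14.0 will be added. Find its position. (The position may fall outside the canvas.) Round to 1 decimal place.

With the inset panel, Σw becomes 4.0 + 3.1 + 6.9 + 4.7 + 6.3 + 14.0 = 39.0.
Along y: (2902.3 + 14.0·y) / 39.0 = 228 (existing moment 4.0·128 + 3.1·323 + 6.9·57 + 4.7·177 + 6.3·26 = 2902.3) ⇒ y = (8892.0 − 2902.3) / 14.0 ≈ 427.84.

y ≈ 427.8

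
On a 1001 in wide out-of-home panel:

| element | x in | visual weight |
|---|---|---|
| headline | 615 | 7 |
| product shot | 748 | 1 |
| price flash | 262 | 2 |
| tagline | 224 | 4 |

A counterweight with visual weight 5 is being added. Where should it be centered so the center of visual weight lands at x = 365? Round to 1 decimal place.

x ≈ 92.4

New total weight: (7 + 1 + 2 + 4) + 5 = 19.
Along x: (6473 + 5·x) / 19 = 365 (existing moment 7·615 + 1·748 + 2·262 + 4·224 = 6473) ⇒ x = (6935 − 6473) / 5 ≈ 92.40.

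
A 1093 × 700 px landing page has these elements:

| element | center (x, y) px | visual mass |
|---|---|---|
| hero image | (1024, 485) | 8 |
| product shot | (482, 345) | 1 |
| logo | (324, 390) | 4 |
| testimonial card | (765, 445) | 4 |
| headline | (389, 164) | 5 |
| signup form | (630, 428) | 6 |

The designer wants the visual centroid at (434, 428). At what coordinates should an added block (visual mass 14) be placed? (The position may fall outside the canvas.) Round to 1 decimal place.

(-37.6, 501.6)

New total weight: (8 + 1 + 4 + 4 + 5 + 6) + 14 = 42.
x: need Σw·x = 42·434 = 18228. Existing = 8·1024 + 1·482 + 4·324 + 4·765 + 5·389 + 6·630 = 18755. Remainder -527 / 14 ≈ -37.64.
y: need Σw·y = 42·428 = 17976. Existing = 8·485 + 1·345 + 4·390 + 4·445 + 5·164 + 6·428 = 10953. Remainder 7023 / 14 ≈ 501.64.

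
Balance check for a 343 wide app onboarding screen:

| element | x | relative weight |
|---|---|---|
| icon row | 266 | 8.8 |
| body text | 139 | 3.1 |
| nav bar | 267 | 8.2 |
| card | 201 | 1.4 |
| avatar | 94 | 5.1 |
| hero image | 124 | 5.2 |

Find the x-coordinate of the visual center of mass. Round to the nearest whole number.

x ≈ 200

Σw = 8.8 + 3.1 + 8.2 + 1.4 + 5.1 + 5.2 = 31.8.
x: moment 6366.7 / weight 31.8 ≈ 200.21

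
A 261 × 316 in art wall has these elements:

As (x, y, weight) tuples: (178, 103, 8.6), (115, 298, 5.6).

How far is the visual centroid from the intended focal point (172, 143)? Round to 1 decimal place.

Weights sum to 8.6 + 5.6 = 14.2.
x-moment: 8.6·178 + 5.6·115 = 2174.8; centroid 2174.8/14.2 ≈ 153.15.
y-moment: 8.6·103 + 5.6·298 = 2554.6; centroid 2554.6/14.2 ≈ 179.90.
Relative to (172, 143): Δ = (-18.85, 36.90); |Δ| = √(-18.85² + 36.90²) ≈ 41.43.

≈ 41.4 in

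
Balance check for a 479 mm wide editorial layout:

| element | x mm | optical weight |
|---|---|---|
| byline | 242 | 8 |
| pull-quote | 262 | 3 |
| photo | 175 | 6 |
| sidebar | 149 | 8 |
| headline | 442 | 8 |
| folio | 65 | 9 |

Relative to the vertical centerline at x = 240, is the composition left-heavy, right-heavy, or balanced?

left-heavy

Σw = 8 + 3 + 6 + 8 + 8 + 9 = 42.
x-moment: 8·242 + 3·262 + 6·175 + 8·149 + 8·442 + 9·65 = 9085; centroid 9085/42 ≈ 216.31.
216.3 vs midline 240 → left-heavy.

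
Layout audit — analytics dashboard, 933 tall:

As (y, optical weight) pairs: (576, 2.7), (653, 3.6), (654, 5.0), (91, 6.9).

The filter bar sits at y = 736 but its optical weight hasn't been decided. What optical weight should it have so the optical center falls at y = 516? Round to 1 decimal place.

Fixed elements: Σw = 2.7 + 3.6 + 5.0 + 6.9 = 18.2, Σw·y = 2.7·576 + 3.6·653 + 5.0·654 + 6.9·91 = 7803.9.
Set Σw·y/Σw = 516: (7803.9 + 736w) = 516·(18.2 + w).
Rearranging, w·(736 − 516) = 516·18.2 − 7803.9 = 1587.3, so w ≈ 1587.3/220 = 7.21.

w ≈ 7.2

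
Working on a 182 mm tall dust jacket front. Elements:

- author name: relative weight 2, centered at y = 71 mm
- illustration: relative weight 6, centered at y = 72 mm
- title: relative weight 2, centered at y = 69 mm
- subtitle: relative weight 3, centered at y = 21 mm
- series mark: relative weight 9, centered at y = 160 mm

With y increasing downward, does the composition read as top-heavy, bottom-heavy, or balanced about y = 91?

Σw = 2 + 6 + 2 + 3 + 9 = 22.
y-moment: 2·71 + 6·72 + 2·69 + 3·21 + 9·160 = 2215; centroid 2215/22 ≈ 100.68.
100.7 vs midline 91 → bottom-heavy.

bottom-heavy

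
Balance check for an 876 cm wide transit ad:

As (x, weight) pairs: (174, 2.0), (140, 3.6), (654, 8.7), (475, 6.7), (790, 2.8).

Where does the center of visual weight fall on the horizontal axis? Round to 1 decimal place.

x ≈ 501.5

Total weight = 2.0 + 3.6 + 8.7 + 6.7 + 2.8 = 23.8.
Σw·x = 2.0·174 + 3.6·140 + 8.7·654 + 6.7·475 + 2.8·790 = 11936.3, so x̄ = 11936.3/23.8 ≈ 501.53.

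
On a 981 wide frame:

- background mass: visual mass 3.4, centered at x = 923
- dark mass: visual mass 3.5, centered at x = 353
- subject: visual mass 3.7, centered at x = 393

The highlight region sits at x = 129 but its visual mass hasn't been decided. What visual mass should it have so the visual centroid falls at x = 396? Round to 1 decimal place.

Fixed elements: Σw = 3.4 + 3.5 + 3.7 = 10.6, Σw·x = 3.4·923 + 3.5·353 + 3.7·393 = 5827.8.
For the centroid to hit 396: (5827.8 + w·129) / (10.6 + w) = 396.
Rearranging, w·(129 − 396) = 396·10.6 − 5827.8 = -1630.2, so w ≈ -1630.2/-267 = 6.11.

w ≈ 6.1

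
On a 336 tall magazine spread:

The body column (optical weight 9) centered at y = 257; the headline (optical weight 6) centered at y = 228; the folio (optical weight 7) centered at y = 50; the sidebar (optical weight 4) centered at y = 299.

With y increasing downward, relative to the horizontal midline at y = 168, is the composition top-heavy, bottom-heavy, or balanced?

Weights sum to 9 + 6 + 7 + 4 = 26.
Σw·y = 9·257 + 6·228 + 7·50 + 4·299 = 5227, so ȳ = 5227/26 ≈ 201.04.
201.0 vs midline 168 → bottom-heavy.

bottom-heavy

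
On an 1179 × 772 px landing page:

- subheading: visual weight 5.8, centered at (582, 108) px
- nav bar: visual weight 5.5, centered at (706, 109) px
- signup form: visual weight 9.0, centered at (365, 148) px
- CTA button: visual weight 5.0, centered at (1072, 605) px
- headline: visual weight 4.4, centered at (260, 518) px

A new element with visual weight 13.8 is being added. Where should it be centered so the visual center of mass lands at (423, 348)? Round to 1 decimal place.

After adding the new element, total weight = 5.8 + 5.5 + 9.0 + 5.0 + 4.4 + 13.8 = 43.5.
x: need Σw·x = 43.5·423 = 18400.5. Existing = 5.8·582 + 5.5·706 + 9.0·365 + 5.0·1072 + 4.4·260 = 17047.6. Remainder 1352.9 / 13.8 ≈ 98.04.
y: need Σw·y = 43.5·348 = 15138.0. Existing = 5.8·108 + 5.5·109 + 9.0·148 + 5.0·605 + 4.4·518 = 7862.1. Remainder 7275.9 / 13.8 ≈ 527.24.

(98.0, 527.2)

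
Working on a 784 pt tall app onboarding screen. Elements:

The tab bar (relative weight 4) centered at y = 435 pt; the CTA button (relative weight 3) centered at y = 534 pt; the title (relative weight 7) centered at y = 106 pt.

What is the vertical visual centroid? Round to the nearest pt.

y ≈ 292

Σw = 4 + 3 + 7 = 14.
y-moment: 4·435 + 3·534 + 7·106 = 4084; centroid 4084/14 ≈ 291.71.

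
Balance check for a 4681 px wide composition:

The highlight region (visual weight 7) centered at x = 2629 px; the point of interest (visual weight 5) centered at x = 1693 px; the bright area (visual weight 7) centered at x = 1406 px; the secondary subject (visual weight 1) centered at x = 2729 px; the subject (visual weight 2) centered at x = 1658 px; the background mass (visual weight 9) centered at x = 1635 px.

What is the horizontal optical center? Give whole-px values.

Weights sum to 7 + 5 + 7 + 1 + 2 + 9 = 31.
Σw·x = 57470; x̄ = 57470/31 ≈ 1853.87.

x ≈ 1854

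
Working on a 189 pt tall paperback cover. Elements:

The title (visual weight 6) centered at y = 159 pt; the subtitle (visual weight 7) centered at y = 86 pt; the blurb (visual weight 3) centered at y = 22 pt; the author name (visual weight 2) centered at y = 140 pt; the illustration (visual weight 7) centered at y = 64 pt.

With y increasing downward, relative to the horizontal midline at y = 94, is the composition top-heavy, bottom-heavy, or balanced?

Total weight = 6 + 7 + 3 + 2 + 7 = 25.
y-moment: 6·159 + 7·86 + 3·22 + 2·140 + 7·64 = 2350; centroid 2350/25 ≈ 94.00.
That equals the midline 94 — balanced.

balanced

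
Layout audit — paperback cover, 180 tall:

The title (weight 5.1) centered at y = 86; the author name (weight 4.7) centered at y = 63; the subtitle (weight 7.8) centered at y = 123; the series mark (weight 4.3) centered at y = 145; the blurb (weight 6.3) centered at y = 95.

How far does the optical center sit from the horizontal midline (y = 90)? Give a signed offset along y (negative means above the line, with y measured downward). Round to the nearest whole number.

Total weight = 5.1 + 4.7 + 7.8 + 4.3 + 6.3 = 28.2.
y-moment: 5.1·86 + 4.7·63 + 7.8·123 + 4.3·145 + 6.3·95 = 2916.1; centroid 2916.1/28.2 ≈ 103.41.
Against y = 90, that's 103.41 − 90 = 13.41.

≈ 13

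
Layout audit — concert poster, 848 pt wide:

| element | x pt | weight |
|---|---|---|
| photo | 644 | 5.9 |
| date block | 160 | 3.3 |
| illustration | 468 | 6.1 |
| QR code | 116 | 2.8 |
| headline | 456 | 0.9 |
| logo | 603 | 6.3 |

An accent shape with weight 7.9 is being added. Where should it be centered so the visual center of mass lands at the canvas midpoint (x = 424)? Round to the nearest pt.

x ≈ 299

With the accent shape, Σw becomes 5.9 + 3.3 + 6.1 + 2.8 + 0.9 + 6.3 + 7.9 = 33.2.
x: need Σw·x = 33.2·424 = 14076.8. Existing = 5.9·644 + 3.3·160 + 6.1·468 + 2.8·116 + 0.9·456 + 6.3·603 = 11716.5. Remainder 2360.3 / 7.9 ≈ 298.77.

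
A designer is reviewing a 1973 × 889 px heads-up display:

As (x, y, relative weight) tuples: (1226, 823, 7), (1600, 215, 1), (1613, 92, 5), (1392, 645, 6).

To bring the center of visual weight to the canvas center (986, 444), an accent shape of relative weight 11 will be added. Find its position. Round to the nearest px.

New total weight: (7 + 1 + 5 + 6) + 11 = 30.
x: need Σw·x = 30·986 = 29580. Existing = 7·1226 + 1·1600 + 5·1613 + 6·1392 = 26599. Remainder 2981 / 11 ≈ 271.00.
y: need Σw·y = 30·444 = 13320. Existing = 7·823 + 1·215 + 5·92 + 6·645 = 10306. Remainder 3014 / 11 ≈ 274.00.

(271, 274)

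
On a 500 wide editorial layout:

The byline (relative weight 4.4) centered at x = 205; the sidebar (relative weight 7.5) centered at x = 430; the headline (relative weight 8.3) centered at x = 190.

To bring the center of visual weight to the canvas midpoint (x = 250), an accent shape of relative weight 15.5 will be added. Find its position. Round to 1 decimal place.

x ≈ 207.8

New total weight: (4.4 + 7.5 + 8.3) + 15.5 = 35.7.
Along x: (5704.0 + 15.5·x) / 35.7 = 250 (existing moment 4.4·205 + 7.5·430 + 8.3·190 = 5704.0) ⇒ x = (8925.0 − 5704.0) / 15.5 ≈ 207.81.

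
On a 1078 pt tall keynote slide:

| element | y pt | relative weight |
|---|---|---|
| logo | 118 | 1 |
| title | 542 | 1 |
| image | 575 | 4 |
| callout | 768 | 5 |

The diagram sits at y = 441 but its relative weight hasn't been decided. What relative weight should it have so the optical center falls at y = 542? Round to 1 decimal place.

Existing Σw = 11 (1 + 1 + 4 + 5); existing moment 1·118 + 1·542 + 4·575 + 5·768 = 6800.
Balance at y = 542 requires (6800 + w·441) / (11 + w) = 542.
So w = (542·11 − 6800)/(441 − 542) = -838/-101 ≈ 8.30.

w ≈ 8.3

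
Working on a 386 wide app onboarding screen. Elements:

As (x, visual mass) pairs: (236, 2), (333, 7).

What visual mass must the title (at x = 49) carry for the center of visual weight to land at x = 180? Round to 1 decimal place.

Existing Σw = 9 (2 + 7); existing moment 2·236 + 7·333 = 2803.
Balance at x = 180 requires (2803 + w·49) / (9 + w) = 180.
Solving: w = (180·9 − 2803) / (49 − 180) = -1183 / -131 ≈ 9.03.

w ≈ 9.0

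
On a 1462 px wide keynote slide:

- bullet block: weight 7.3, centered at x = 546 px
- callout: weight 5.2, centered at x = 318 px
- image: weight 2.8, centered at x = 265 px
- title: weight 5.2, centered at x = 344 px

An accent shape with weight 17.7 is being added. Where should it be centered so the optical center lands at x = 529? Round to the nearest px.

After adding the accent shape, total weight = 7.3 + 5.2 + 2.8 + 5.2 + 17.7 = 38.2.
x: need Σw·x = 38.2·529 = 20207.8. Existing = 7.3·546 + 5.2·318 + 2.8·265 + 5.2·344 = 8170.2. Remainder 12037.6 / 17.7 ≈ 680.09.

x ≈ 680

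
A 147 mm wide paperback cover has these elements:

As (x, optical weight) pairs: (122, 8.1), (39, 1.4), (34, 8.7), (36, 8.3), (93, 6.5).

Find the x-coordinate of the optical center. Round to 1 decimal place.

Weights sum to 8.1 + 1.4 + 8.7 + 8.3 + 6.5 = 33.0.
x-moment: 8.1·122 + 1.4·39 + 8.7·34 + 8.3·36 + 6.5·93 = 2241.9; centroid 2241.9/33.0 ≈ 67.94.

x ≈ 67.9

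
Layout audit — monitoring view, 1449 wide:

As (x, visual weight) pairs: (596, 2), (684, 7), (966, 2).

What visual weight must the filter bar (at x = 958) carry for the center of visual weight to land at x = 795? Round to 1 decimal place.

w ≈ 5.1

Known weights sum to 2 + 7 + 2 = 11; their moment is 2·596 + 7·684 + 2·966 = 7912.
Balance at x = 795 requires (7912 + w·958) / (11 + w) = 795.
Solving: w = (795·11 − 7912) / (958 − 795) = 833 / 163 ≈ 5.11.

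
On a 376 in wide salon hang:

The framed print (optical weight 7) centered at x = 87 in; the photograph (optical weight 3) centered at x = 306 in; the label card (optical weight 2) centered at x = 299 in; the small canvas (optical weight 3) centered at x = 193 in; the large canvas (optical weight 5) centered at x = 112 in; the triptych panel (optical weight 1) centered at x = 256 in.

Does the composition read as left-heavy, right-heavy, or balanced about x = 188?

Weights sum to 7 + 3 + 2 + 3 + 5 + 1 = 21.
Σw·x = 7·87 + 3·306 + 2·299 + 3·193 + 5·112 + 1·256 = 3520, so x̄ = 3520/21 ≈ 167.62.
167.6 lies left of the midline 188, so the layout is left-heavy.

left-heavy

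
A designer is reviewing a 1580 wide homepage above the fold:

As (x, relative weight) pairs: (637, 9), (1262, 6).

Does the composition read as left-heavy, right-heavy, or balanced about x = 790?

right-heavy

Weights sum to 9 + 6 = 15.
x: (9·637 + 6·1262) / 15 = 13305 / 15 ≈ 887.00
887.0 lies right of the midline 790, so the layout is right-heavy.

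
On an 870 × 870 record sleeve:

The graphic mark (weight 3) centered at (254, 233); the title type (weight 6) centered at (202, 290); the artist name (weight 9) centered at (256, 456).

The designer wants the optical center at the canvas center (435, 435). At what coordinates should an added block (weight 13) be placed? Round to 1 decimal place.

(708.2, 534.0)

New total weight: (3 + 6 + 9) + 13 = 31.
x: target moment 31×435 = 13485; current 3·254 + 6·202 + 9·256 = 4278; the added block supplies 9207, so x = 9207/13 ≈ 708.23.
y: target moment 31×435 = 13485; current 3·233 + 6·290 + 9·456 = 6543; the added block supplies 6942, so y = 6942/13 ≈ 534.00.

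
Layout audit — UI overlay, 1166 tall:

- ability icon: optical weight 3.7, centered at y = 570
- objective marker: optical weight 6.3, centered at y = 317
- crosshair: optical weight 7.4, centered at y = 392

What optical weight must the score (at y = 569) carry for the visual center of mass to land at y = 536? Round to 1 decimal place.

w ≈ 70.3

Existing Σw = 17.4 (3.7 + 6.3 + 7.4); existing moment 3.7·570 + 6.3·317 + 7.4·392 = 7006.9.
For the centroid to hit 536: (7006.9 + w·569) / (17.4 + w) = 536.
Solving: w = (536·17.4 − 7006.9) / (569 − 536) = 2319.5 / 33 ≈ 70.29.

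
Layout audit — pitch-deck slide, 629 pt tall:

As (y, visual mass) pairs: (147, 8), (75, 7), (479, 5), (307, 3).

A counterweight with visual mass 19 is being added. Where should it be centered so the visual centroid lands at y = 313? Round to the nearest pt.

With the counterweight, Σw becomes 8 + 7 + 5 + 3 + 19 = 42.
y: target moment 42×313 = 13146; current 8·147 + 7·75 + 5·479 + 3·307 = 5017; the counterweight supplies 8129, so y = 8129/19 ≈ 427.84.

y ≈ 428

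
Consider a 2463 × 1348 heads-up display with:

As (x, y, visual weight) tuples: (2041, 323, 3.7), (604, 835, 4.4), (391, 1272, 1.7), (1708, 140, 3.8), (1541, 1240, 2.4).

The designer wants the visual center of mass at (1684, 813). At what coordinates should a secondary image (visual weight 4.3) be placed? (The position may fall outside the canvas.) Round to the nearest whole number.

After adding the secondary image, total weight = 3.7 + 4.4 + 1.7 + 3.8 + 2.4 + 4.3 = 20.3.
x: target moment 20.3×1684 = 34185.2; current 3.7·2041 + 4.4·604 + 1.7·391 + 3.8·1708 + 2.4·1541 = 21062.8; the secondary image supplies 13122.4, so x = 13122.4/4.3 ≈ 3051.72.
y: target moment 20.3×813 = 16503.9; current 3.7·323 + 4.4·835 + 1.7·1272 + 3.8·140 + 2.4·1240 = 10539.5; the secondary image supplies 5964.4, so y = 5964.4/4.3 ≈ 1387.07.

(3052, 1387)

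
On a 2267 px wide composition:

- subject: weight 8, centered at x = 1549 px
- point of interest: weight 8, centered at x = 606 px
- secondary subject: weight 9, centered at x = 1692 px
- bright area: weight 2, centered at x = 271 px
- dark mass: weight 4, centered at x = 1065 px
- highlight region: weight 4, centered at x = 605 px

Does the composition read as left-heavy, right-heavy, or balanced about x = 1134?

balanced

Weights sum to 8 + 8 + 9 + 2 + 4 + 4 = 35.
x-moment: 8·1549 + 8·606 + 9·1692 + 2·271 + 4·1065 + 4·605 = 39690; centroid 39690/35 ≈ 1134.00.
The centroid 1134.00 matches the midline at 1134, so the layout is balanced.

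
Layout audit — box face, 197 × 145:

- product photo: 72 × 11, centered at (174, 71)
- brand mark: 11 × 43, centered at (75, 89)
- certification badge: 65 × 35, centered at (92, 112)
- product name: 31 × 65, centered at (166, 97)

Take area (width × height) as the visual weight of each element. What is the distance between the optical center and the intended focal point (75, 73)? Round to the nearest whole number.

≈ 60

Taking area as weight: product photo 72·11 = 792, brand mark 11·43 = 473, certification badge 65·35 = 2275, product name 31·65 = 2015. Sum 5555.
x-moment: 792·174 + 473·75 + 2275·92 + 2015·166 = 717073; centroid 717073/5555 ≈ 129.09.
y-moment: 792·71 + 473·89 + 2275·112 + 2015·97 = 548584; centroid 548584/5555 ≈ 98.75.
Offset from (75, 73): Δx ≈ 54.09, Δy ≈ 25.75; distance = √(Δx² + Δy²) ≈ 59.91.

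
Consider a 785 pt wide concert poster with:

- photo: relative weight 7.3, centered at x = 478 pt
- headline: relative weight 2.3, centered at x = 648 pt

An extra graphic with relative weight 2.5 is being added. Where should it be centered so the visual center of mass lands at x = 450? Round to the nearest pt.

With the extra graphic, Σw becomes 7.3 + 2.3 + 2.5 = 12.1.
x: target moment 12.1×450 = 5445.0; current 7.3·478 + 2.3·648 = 4979.8; the extra graphic supplies 465.2, so x = 465.2/2.5 ≈ 186.08.

x ≈ 186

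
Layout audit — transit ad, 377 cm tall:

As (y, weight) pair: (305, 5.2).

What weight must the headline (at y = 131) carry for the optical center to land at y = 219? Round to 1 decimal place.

Known: weight 5.2 with moment 5.2·305 = 1586.0.
Balance at y = 219 requires (1586.0 + w·131) / (5.2 + w) = 219.
Solving: w = (219·5.2 − 1586.0) / (131 − 219) = -447.2 / -88 ≈ 5.08.

w ≈ 5.1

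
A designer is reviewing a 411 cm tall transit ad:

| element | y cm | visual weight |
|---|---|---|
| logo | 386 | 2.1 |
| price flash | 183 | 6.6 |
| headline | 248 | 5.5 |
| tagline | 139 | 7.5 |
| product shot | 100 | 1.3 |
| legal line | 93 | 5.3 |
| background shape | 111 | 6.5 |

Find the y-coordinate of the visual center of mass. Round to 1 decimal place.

Σw = 2.1 + 6.6 + 5.5 + 7.5 + 1.3 + 5.3 + 6.5 = 34.8.
y-moment: 2.1·386 + 6.6·183 + 5.5·248 + 7.5·139 + 1.3·100 + 5.3·93 + 6.5·111 = 5769.3; centroid 5769.3/34.8 ≈ 165.78.

y ≈ 165.8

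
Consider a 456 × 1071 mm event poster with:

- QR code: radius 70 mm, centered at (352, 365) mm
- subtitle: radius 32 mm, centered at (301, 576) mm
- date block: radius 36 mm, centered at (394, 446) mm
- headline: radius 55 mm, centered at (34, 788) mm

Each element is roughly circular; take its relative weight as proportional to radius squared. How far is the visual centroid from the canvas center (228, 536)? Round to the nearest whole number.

r² weights: QR code 70² = 4900, subtitle 32² = 1024, date block 36² = 1296, headline 55² = 3025. Total = 10245.
x: (4900·352 + 1024·301 + 1296·394 + 3025·34) / 10245 = 2646498 / 10245 ≈ 258.32
y: (4900·365 + 1024·576 + 1296·446 + 3025·788) / 10245 = 5340040 / 10245 ≈ 521.23
Relative to (228, 536): Δ = (30.32, -14.77); |Δ| = √(30.32² + -14.77²) ≈ 33.73.

≈ 34 mm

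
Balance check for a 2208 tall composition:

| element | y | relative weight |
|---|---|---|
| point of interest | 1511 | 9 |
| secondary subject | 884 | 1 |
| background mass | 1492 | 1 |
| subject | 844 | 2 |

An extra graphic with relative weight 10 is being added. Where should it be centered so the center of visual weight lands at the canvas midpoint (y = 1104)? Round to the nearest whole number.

With the extra graphic, Σw becomes 9 + 1 + 1 + 2 + 10 = 23.
y: target moment 23×1104 = 25392; current 9·1511 + 1·884 + 1·1492 + 2·844 = 17663; the extra graphic supplies 7729, so y = 7729/10 ≈ 772.90.

y ≈ 773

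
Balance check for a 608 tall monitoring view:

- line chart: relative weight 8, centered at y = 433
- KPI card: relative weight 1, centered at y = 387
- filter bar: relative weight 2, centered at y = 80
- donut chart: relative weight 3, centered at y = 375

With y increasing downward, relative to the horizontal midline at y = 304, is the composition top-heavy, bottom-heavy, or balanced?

bottom-heavy

Weights sum to 8 + 1 + 2 + 3 = 14.
y-moment: 8·433 + 1·387 + 2·80 + 3·375 = 5136; centroid 5136/14 ≈ 366.86.
366.9 lies below (larger y than) the midline 304, so the layout is bottom-heavy.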